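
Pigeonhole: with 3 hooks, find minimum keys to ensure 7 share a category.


Pigeonhole: to guarantee k in one of n categories, need (k-1)×n + 1.
k = 7, n = 3
Minimum = (7-1) × 3 + 1 = 6 × 3 + 1

19


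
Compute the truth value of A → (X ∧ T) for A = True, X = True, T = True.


A = True, X = True, T = True
Step 1: X ∧ T = True AND True = True
Step 2: A → (True): false only when A=True and consequent=False.
Result: True

True


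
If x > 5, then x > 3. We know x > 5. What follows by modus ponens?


Modus ponens: P → Q, P ⊢ Q
P: x > 5
Q: x > 3
We have P → Q and P is true.
By modus ponens, Q must be true.

x > 3


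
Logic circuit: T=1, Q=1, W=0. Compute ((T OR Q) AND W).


T OR Q = 1|1 = 1
1 AND 0 = 0

0


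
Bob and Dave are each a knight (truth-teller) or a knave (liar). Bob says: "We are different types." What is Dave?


Bob says: "We are different types."
Case 1: Bob is a Knight (truth-teller)
  Statement is true → they ARE different → Dave is a Knave
Case 2: Bob is a Knave (liar)
  Statement is false → they are NOT different → Dave is a Knave
In both cases, Dave is a Knave.

Knave


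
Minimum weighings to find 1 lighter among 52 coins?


Each weighing has 3 outcomes (left heavy / balance / right heavy), so k weighings distinguish at most 3^k cases; splitting into three near-equal groups achieves this.
Need 3^k ≥ 52: 3^3 = 27 < 52 ≤ 3^4 = 81
k = ⌈log₃(52)⌉ = 4

4


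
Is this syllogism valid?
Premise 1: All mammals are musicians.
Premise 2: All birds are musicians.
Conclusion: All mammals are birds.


Premise 1: All mammals are musicians.
Premise 2: All birds are musicians.
Conclusion: All mammals are birds.
Fallacy: undistributed middle. musicians is predicate in both.
Counterexample: mammals and birds could be disjoint subsets of musicians.

Invalid


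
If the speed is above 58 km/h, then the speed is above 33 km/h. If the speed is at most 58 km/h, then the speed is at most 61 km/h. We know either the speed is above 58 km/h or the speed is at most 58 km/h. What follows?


Constructive dilemma: (P → Q) ∧ (R → S), P ∨ R ⊢ Q ∨ S
Premise 1: the speed is above 58 km/h → the speed is above 33 km/h
Premise 2: the speed is at most 58 km/h → the speed is at most 61 km/h
Premise 3: the speed is above 58 km/h ∨ the speed is at most 58 km/h
Case 1: Assuming the speed is above 58 km/h, then by Premise 1, the speed is above 33 km/h.
Case 2: Assuming the speed is at most 58 km/h, then by Premise 2, the speed is at most 61 km/h.
Since one of the speed is above 58 km/h or the speed is at most 58 km/h must hold, we get the speed is above 33 km/h or the speed is at most 61 km/h.

The speed is above 33 km/h or the speed is at most 61 km/h.


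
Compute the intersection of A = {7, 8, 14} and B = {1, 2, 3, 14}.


A = {7, 8, 14}
B = {1, 2, 3, 14}
Operation: intersection
Elements in both: 14

{14}


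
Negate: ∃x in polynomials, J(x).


Original: ∃x J(x)
Rule: ¬∀→∃, ¬∃→∀, negate predicate.
Negation: ∀x ¬J(x)

∀x ¬J(x)


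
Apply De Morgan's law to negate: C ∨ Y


De Morgan's law: ¬(P ∨ Q) ≡ ¬P ∧ ¬Q
¬(C ∨ Y) = ¬C ∧ ¬Y

¬C ∧ ¬Y


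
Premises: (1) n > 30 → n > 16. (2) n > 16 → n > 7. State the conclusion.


Hypothetical syllogism: P → Q, Q → R ⊢ P → R
Premise 1: n > 30 → n > 16
Premise 2: n > 16 → n > 7
Chain the implications: the middle term (n > 16) links the two.
Conclusion: If n > 30, then n > 7.

If n > 30, then n > 7.


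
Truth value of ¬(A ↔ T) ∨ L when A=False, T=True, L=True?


A = False, T = True, L = True
Expression: ¬(A ↔ T) ∨ L
Step 1: A ↔ T = (False iff True) = False
Step 2: ¬(A ↔ T) = NOT False = True
Step 3: (True) ∨ L = True OR True = True

True


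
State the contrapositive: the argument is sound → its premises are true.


Original: If the argument is sound, then its premises are true
Contrapositive: If ¬Q, then ¬P
Negate Q: not (its premises are true)
Negate P: not (the argument is sound)

If not (its premises are true), then not (the argument is sound).


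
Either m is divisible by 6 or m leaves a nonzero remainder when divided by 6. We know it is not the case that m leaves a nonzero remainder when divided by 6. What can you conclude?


Disjunctive syllogism: P ∨ Q, ¬P ⊢ Q
Disjunction: m is divisible by 6 ∨ m leaves a nonzero remainder when divided by 6
We know it is not the case that m leaves a nonzero remainder when divided by 6.
By disjunctive syllogism, the other disjunct must be true.

m is divisible by 6


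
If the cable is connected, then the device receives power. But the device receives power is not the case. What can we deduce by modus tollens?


Modus tollens: P → Q, ¬Q ⊢ ¬P
P: the cable is connected
Q: the device receives power
We have P → Q and Q is false.
By modus tollens, P must be false.

It is not the case that the cable is connected


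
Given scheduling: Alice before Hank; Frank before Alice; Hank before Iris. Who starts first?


Constraints: Alice before Hank; Frank before Alice; Hank before Iris
The first task can have nothing scheduled before it, so it must never appear on the right of a 'before'.
Tasks appearing after some 'before': Hank, Alice, Iris.
The only task not in that list is Frank → it is first.

Frank


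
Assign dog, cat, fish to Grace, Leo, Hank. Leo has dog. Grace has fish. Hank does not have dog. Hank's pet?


From clues:
  Leo → dog
  Grace → fish
By elimination, Hank gets the remaining.

cat


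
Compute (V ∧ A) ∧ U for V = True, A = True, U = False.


V = True, A = True, U = False
Step 1: V ∧ A = True AND True = True
Step 2: True ∧ U = True AND False = False
AND is true only when ALL operands are true.

False


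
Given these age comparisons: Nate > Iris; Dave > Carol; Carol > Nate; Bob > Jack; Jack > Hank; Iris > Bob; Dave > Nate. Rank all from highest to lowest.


Constraints: Nate > Iris; Dave > Carol; Carol > Nate; Bob > Jack; Jack > Hank; Iris > Bob; Dave > Nate
Method: at each step, the next-highest is the one remaining person who never appears on the smaller side of a constraint between remaining people.
  Step 1: remaining {Iris, Hank, Bob, Carol, Dave, Jack, Nate}; on the smaller side: {Iris, Hank, Bob, Carol, Jack, Nate} → Dave is next (Dave > Carol; Dave > Nate).
  Step 2: remaining {Iris, Hank, Bob, Carol, Jack, Nate}; on the smaller side: {Iris, Hank, Bob, Jack, Nate} → Carol is next (Carol > Nate).
  Step 3: remaining {Iris, Hank, Bob, Jack, Nate}; on the smaller side: {Iris, Hank, Bob, Jack} → Nate is next (Nate > Iris).
  Step 4: remaining {Iris, Hank, Bob, Jack}; on the smaller side: {Hank, Bob, Jack} → Iris is next (Iris > Bob).
  Step 5: remaining {Hank, Bob, Jack}; on the smaller side: {Hank, Jack} → Bob is next (Bob > Jack).
  Step 6: remaining {Hank, Jack}; on the smaller side: {Hank} → Jack is next (Jack > Hank).
  Step 7: only Hank remains → lowest.
Final ranking (highest to lowest):

Dave > Carol > Nate > Iris > Bob > Jack > Hank


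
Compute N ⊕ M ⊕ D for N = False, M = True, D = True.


N = False, M = True, D = True
Step 1: N ⊕ M = False XOR True = True
Step 2: True ⊕ D = True XOR True = False
XOR is true when an odd number of operands are true.

False


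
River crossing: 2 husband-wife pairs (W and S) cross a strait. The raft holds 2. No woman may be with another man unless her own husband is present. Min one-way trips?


Label couples W and S.
1. WW+WS → (far: WW,WS; near: HW,HS)
2. WW ←   (far: WS; near: HW,HS,WW)
3. HW+HS → (far: HW,HS,WS; near: WW)
4. HW ←   (far: HS,WS; near: HW,WW)  — HW returns, since WW is alone on near bank
5. HW+WW → (far: all four; near: empty)
Every state respects the constraint.
Minimum trips = 5

5


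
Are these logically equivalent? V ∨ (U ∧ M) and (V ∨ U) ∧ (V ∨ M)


Expression 1: V ∨ (U ∧ M)
Expression 2: (V ∨ U) ∧ (V ∨ M)
Truth table (V U M | Expr1 Expr2):
  T T T |   T     T
  T T F |   T     T
  T F T |   T     T
  T F F |   T     T
  F T T |   T     T
  F T F |   F     F
  F F T |   F     F
  F F F |   F     F
All 8 rows agree, so the expressions are logically equivalent.

Yes


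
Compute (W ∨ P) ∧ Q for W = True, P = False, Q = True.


W = True, P = False, Q = True
Step 1: W ∨ P = True OR False = True
Step 2: True ∧ Q = True AND True = True
OR is true when at least one operand is true; AND requires both.

True


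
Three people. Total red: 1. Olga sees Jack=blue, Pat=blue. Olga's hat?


Total red = 1, seen red = 0
Own red = 1 - 0 = 1
Olga's hat is red.

red


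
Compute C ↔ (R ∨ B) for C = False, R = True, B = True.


C = False, R = True, B = True
Step 1: R ∨ B = True OR True = True
Step 2: C ↔ (True): true when both sides have same truth value.
Result: False ↔ True = False

False


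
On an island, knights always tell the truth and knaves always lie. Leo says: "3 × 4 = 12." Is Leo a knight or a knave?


Statement: "3 × 4 = 12."
Actual: 3 × 4 = 12
Claimed: 12
Statement is TRUE → Leo tells the truth → Knight

Knight


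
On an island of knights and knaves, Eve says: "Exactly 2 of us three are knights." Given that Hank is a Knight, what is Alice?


Eve claims exactly 2 knights among Eve, Hank, Alice.
Given: Hank is a Knight.

Case 1: Eve is a Knight (tells truth)
  Then exactly 2 of the three are knights.
  Counting Eve, Hank: 2 knight(s) so far. Need 0 more → Alice = Knave.
Case 2: Eve is a Knave (lies)
  Then the count is NOT 2.
  If Alice = Knight, count = 2 = 2 → claim would be true, contradicts lie.
  If Alice = Knave, count = 1 ≠ 2 → lie confirmed ✓

Alice is a Knave.

Knave


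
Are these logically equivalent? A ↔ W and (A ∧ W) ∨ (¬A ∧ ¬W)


Expression 1: A ↔ W
Expression 2: (A ∧ W) ∨ (¬A ∧ ¬W)
Truth table (A W | Expr1 Expr2):
  T T |   T     T
  T F |   F     F
  F T |   F     F
  F F |   T     T
All 4 rows agree, so the expressions are logically equivalent.

Yes


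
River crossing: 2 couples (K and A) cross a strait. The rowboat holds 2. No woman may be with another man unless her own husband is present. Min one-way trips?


Label couples K and A.
1. WK+WA → (far: WK,WA; near: HK,HA)
2. WK ←   (far: WA; near: HK,HA,WK)
3. HK+HA → (far: HK,HA,WA; near: WK)
4. HK ←   (far: HA,WA; near: HK,WK)  — HK returns, since WK is alone on near bank
5. HK+WK → (far: all four; near: empty)
Every state respects the constraint.
Minimum trips = 5

5


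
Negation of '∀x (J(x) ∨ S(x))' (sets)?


Original: ∀x (J(x) ∨ S(x))
Rule: ¬∀→∃, ¬∃→∀, negate predicate.
Negation: ∃x (¬J(x) ∧ ¬S(x))

∃x (¬J(x) ∧ ¬S(x))


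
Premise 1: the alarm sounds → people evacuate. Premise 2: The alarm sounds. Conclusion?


Modus ponens: P → Q, P ⊢ Q
P: the alarm sounds
Q: people evacuate
We have P → Q and P is true.
By modus ponens, Q must be true.

People evacuate


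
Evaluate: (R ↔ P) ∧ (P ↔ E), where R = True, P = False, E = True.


R = True, P = False, E = True
Step 1: R ↔ P is true when R and P have the same value. Result: False
Step 2: P ↔ E is true when P and E have the same value. Result: False
Step 3: False ∧ False = False

False


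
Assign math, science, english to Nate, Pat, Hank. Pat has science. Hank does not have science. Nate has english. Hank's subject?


From clues:
  Nate → english
  Pat → science
By elimination, Hank gets the remaining.

math


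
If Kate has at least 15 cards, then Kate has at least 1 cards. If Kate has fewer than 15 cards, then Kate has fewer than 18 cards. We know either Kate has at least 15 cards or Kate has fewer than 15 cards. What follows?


Constructive dilemma: (P → Q) ∧ (R → S), P ∨ R ⊢ Q ∨ S
Premise 1: Kate has at least 15 cards → Kate has at least 1 cards
Premise 2: Kate has fewer than 15 cards → Kate has fewer than 18 cards
Premise 3: Kate has at least 15 cards ∨ Kate has fewer than 15 cards
Case 1: Assuming Kate has at least 15 cards, then by Premise 1, Kate has at least 1 cards.
Case 2: Assuming Kate has fewer than 15 cards, then by Premise 2, Kate has fewer than 18 cards.
Since one of Kate has at least 15 cards or Kate has fewer than 15 cards must hold, we get Kate has at least 1 cards or Kate has fewer than 18 cards.

Kate has at least 1 cards or Kate has fewer than 18 cards.


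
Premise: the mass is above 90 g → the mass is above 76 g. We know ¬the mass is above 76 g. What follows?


Modus tollens: P → Q, ¬Q ⊢ ¬P
P: the mass is above 90 g
Q: the mass is above 76 g
We have P → Q and Q is false.
By modus tollens, P must be false.

It is not the case that the mass is above 90 g


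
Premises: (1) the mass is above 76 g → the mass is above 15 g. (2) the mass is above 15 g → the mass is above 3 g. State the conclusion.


Hypothetical syllogism: P → Q, Q → R ⊢ P → R
Premise 1: the mass is above 76 g → the mass is above 15 g
Premise 2: the mass is above 15 g → the mass is above 3 g
Chain the implications: the middle term (the mass is above 15 g) links the two.
Conclusion: If the mass is above 76 g, then the mass is above 3 g.

If the mass is above 76 g, then the mass is above 3 g.


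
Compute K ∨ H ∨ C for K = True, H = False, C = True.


K = True, H = False, C = True
Step 1: K ∨ H = True OR False = True
Step 2: True ∨ C = True OR True = True
OR is true when at least one operand is true.

True


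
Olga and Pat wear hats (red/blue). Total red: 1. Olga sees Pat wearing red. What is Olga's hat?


Total red = 1, Pat = red
Red accounted for: 1
Remaining for Olga: 0
Olga's hat is blue.

blue


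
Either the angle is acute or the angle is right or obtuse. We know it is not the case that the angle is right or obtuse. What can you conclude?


Disjunctive syllogism: P ∨ Q, ¬P ⊢ Q
Disjunction: the angle is acute ∨ the angle is right or obtuse
We know it is not the case that the angle is right or obtuse.
By disjunctive syllogism, the other disjunct must be true.

The angle is acute


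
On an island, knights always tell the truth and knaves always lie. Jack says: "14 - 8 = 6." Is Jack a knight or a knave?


Statement: "14 - 8 = 6."
Actual: 14 - 8 = 6
Claimed: 6
Statement is TRUE → Jack tells the truth → Knight

Knight


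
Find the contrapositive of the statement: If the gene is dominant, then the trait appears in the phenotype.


Original: If the gene is dominant, then the trait appears in the phenotype
Contrapositive: If ¬Q, then ¬P
Negate Q: not (the trait appears in the phenotype)
Negate P: not (the gene is dominant)

If not (the trait appears in the phenotype), then not (the gene is dominant).


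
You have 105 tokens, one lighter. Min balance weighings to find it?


Each weighing has 3 outcomes (left heavy / balance / right heavy), so k weighings distinguish at most 3^k cases; splitting into three near-equal groups achieves this.
Need 3^k ≥ 105: 3^4 = 81 < 105 ≤ 3^5 = 243
k = ⌈log₃(105)⌉ = 5

5


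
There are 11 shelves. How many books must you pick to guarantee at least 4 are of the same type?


Pigeonhole: to guarantee k in one of n categories, need (k-1)×n + 1.
k = 4, n = 11
Minimum = (4-1) × 11 + 1 = 3 × 11 + 1

34


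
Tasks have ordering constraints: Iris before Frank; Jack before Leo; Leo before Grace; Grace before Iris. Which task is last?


Constraints: Iris before Frank; Jack before Leo; Leo before Grace; Grace before Iris
The last task can have nothing scheduled after it, so it must never appear on the left of a 'before'.
Tasks appearing before some other task: Iris, Jack, Leo, Grace.
The only task not in that list is Frank → it is last.

Frank


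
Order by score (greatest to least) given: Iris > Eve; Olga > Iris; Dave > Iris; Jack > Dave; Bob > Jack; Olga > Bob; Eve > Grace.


Constraints: Iris > Eve; Olga > Iris; Dave > Iris; Jack > Dave; Bob > Jack; Olga > Bob; Eve > Grace
Method: at each step, the next-highest is the one remaining person who never appears on the smaller side of a constraint between remaining people.
  Step 1: remaining {Eve, Bob, Dave, Grace, Jack, Iris, Olga}; on the smaller side: {Eve, Bob, Dave, Grace, Jack, Iris} → Olga is next (Olga > Iris; Olga > Bob).
  Step 2: remaining {Eve, Bob, Dave, Grace, Jack, Iris}; on the smaller side: {Eve, Dave, Grace, Jack, Iris} → Bob is next (Bob > Jack).
  Step 3: remaining {Eve, Dave, Grace, Jack, Iris}; on the smaller side: {Eve, Dave, Grace, Iris} → Jack is next (Jack > Dave).
  Step 4: remaining {Eve, Dave, Grace, Iris}; on the smaller side: {Eve, Grace, Iris} → Dave is next (Dave > Iris).
  Step 5: remaining {Eve, Grace, Iris}; on the smaller side: {Eve, Grace} → Iris is next (Iris > Eve).
  Step 6: remaining {Eve, Grace}; on the smaller side: {Grace} → Eve is next (Eve > Grace).
  Step 7: only Grace remains → lowest.
Final ranking (highest to lowest):

Olga > Bob > Jack > Dave > Iris > Eve > Grace


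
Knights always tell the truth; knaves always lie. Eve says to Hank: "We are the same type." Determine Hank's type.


Eve says: "We are the same type."
Case 1: Eve is a Knight (truth-teller)
  Statement is true → they ARE the same → Hank is also a Knight
Case 2: Eve is a Knave (liar)
  Statement is false → they are NOT the same → Hank is a Knight
In both cases, Hank is a Knight.

Knight


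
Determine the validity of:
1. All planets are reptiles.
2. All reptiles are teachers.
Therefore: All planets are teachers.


Premise 1: All planets are reptiles.
Premise 2: All reptiles are teachers.
Conclusion: All planets are teachers.
Barbara syllogism (AAA-1): All A are B, All B are C → All A are C.
Middle term (reptiles) distributed in premise 2.

Valid


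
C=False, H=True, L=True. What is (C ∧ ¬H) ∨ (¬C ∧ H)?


C = False, H = True, L = True
Expression: (C ∧ ¬H) ∨ (¬C ∧ H)
Step 1: ¬H = NOT True = False
Step 2: C ∧ ¬H = False AND False = False
Step 3: ¬C = NOT False = True
Step 4: ¬C ∧ H = True AND True = True
Step 5: (False) ∨ (True) = False OR True = True

True


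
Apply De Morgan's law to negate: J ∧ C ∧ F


De Morgan's law: ¬(P ∧ Q ∧ R) ≡ ¬P ∨ ¬Q ∨ ¬R
¬(J ∧ C ∧ F) = ¬J ∨ ¬C ∨ ¬F

¬J ∨ ¬C ∨ ¬F


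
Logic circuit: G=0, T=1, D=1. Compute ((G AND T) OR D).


G AND T = 0&1 = 0
0 OR 1 = 1

1


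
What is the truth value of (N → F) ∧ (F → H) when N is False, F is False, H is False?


N = False, F = False, H = False
Step 1: N → F is false only when N=True and F=False. Result: True
Step 2: F → H is false only when F=True and H=False. Result: True
Step 3: True ∧ True = True

True


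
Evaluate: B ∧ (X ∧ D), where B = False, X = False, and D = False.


B = False, X = False, D = False
Step 1: X ∧ D = False AND False = False
Step 2: B ∧ False = False AND False = False
AND is true only when ALL operands are true.

False


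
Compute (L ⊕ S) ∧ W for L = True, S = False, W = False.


L = True, S = False, W = False
Step 1: L ⊕ S = True XOR False = True
Step 2: True ∧ W = True AND False = False
XOR true when exactly one of L,S is true; then AND with W.

False


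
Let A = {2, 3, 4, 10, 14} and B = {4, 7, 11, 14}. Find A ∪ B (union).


A = {2, 3, 4, 10, 14}
B = {4, 7, 11, 14}
Operation: union
All elements combined: 2, 3, 4, 7, 10, 11, 14

{2, 3, 4, 7, 10, 11, 14}


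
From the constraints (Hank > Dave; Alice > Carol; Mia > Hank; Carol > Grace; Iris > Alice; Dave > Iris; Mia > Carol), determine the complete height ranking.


Constraints: Hank > Dave; Alice > Carol; Mia > Hank; Carol > Grace; Iris > Alice; Dave > Iris; Mia > Carol
Method: at each step, the next-highest is the one remaining person who never appears on the smaller side of a constraint between remaining people.
  Step 1: remaining {Hank, Grace, Mia, Alice, Dave, Carol, Iris}; on the smaller side: {Hank, Grace, Alice, Dave, Carol, Iris} → Mia is next (Mia > Hank; Mia > Carol).
  Step 2: remaining {Hank, Grace, Alice, Dave, Carol, Iris}; on the smaller side: {Grace, Alice, Dave, Carol, Iris} → Hank is next (Hank > Dave).
  Step 3: remaining {Grace, Alice, Dave, Carol, Iris}; on the smaller side: {Grace, Alice, Carol, Iris} → Dave is next (Dave > Iris).
  Step 4: remaining {Grace, Alice, Carol, Iris}; on the smaller side: {Grace, Alice, Carol} → Iris is next (Iris > Alice).
  Step 5: remaining {Grace, Alice, Carol}; on the smaller side: {Grace, Carol} → Alice is next (Alice > Carol).
  Step 6: remaining {Grace, Carol}; on the smaller side: {Grace} → Carol is next (Carol > Grace).
  Step 7: only Grace remains → lowest.
Final ranking (highest to lowest):

Mia > Hank > Dave > Iris > Alice > Carol > Grace


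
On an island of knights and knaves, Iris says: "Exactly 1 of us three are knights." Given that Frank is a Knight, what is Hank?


Iris claims exactly 1 knights among Iris, Frank, Hank.
Given: Frank is a Knight.

Case 1: Iris is a Knight (tells truth)
  Then exactly 1 of the three are knights.
  Counting Iris, Frank: 2 knight(s) so far. Need -1 more → impossible.
Case 2: Iris is a Knave (lies)
  Then the count is NOT 1.
  If Hank = Knave, count = 1 = 1 → claim would be true, contradicts lie.
  If Hank = Knight, count = 2 ≠ 1 → lie confirmed ✓

Hank is a Knight.

Knight


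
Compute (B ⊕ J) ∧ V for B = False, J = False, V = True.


B = False, J = False, V = True
Step 1: B ⊕ J = False XOR False = False
Step 2: False ∧ V = False AND True = False
XOR true when exactly one of B,J is true; then AND with V.

False


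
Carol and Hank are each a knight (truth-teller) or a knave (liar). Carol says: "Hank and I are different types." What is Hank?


Carol says: "Hank and I are different types."
Case 1: Carol is a Knight (truth-teller)
  Statement is true → they ARE different → Hank is a Knave
Case 2: Carol is a Knave (liar)
  Statement is false → they are NOT different → Hank is a Knave
In both cases, Hank is a Knave.

Knave


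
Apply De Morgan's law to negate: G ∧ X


De Morgan's law: ¬(P ∧ Q) ≡ ¬P ∨ ¬Q
¬(G ∧ X) = ¬G ∨ ¬X

¬G ∨ ¬X


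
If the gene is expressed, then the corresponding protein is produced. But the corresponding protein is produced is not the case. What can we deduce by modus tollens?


Modus tollens: P → Q, ¬Q ⊢ ¬P
P: the gene is expressed
Q: the corresponding protein is produced
We have P → Q and Q is false.
By modus tollens, P must be false.

It is not the case that the gene is expressed


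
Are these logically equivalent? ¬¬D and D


Expression 1: ¬¬D
Expression 2: D
Truth table (D | Expr1 Expr2):
  T |   T     T
  F |   F     F
All 2 rows agree, so the expressions are logically equivalent.

Yes


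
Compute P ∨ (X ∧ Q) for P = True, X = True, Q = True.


P = True, X = True, Q = True
Step 1: X ∧ Q = True AND True = True
Step 2: P ∨ True = True OR True = True
AND evaluated first (higher precedence); then OR applied.

True


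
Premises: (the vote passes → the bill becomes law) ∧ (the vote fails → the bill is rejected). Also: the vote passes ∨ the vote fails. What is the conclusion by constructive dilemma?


Constructive dilemma: (P → Q) ∧ (R → S), P ∨ R ⊢ Q ∨ S
Premise 1: the vote passes → the bill becomes law
Premise 2: the vote fails → the bill is rejected
Premise 3: the vote passes ∨ the vote fails
Case 1: Assuming the vote passes, then by Premise 1, the bill becomes law.
Case 2: Assuming the vote fails, then by Premise 2, the bill is rejected.
Since one of the vote passes or the vote fails must hold, we get the bill becomes law or the bill is rejected.

The bill becomes law or the bill is rejected.


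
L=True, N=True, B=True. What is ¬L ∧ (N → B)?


L = True, N = True, B = True
Expression: ¬L ∧ (N → B)
Step 1: ¬L = NOT True = False
Step 2: N → B = True → True (false only if N=True, B=False) = True
Step 3: (False) ∧ (True) = False AND True = False

False


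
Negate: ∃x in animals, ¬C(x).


Original: ∃x ¬C(x)
Rule: ¬∀→∃, ¬∃→∀, negate predicate.
Negation: ∀x C(x)

∀x C(x)


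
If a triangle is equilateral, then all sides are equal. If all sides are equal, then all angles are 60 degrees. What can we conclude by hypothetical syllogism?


Hypothetical syllogism: P → Q, Q → R ⊢ P → R
Premise 1: a triangle is equilateral → all sides are equal
Premise 2: all sides are equal → all angles are 60 degrees
Chain the implications: the middle term (all sides are equal) links the two.
Conclusion: If a triangle is equilateral, then all angles are 60 degrees.

If a triangle is equilateral, then all angles are 60 degrees.


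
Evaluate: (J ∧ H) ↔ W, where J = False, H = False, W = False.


J = False, H = False, W = False
Step 1: J ∧ H = False AND False = False
Step 2: (False) ↔ W: true when both sides have same truth value.
Result: False ↔ False = True

True


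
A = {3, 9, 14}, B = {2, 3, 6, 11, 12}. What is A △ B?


A = {3, 9, 14}
B = {2, 3, 6, 11, 12}
Operation: symmetric difference
In A only: [9, 14], in B only: [2, 6, 11, 12]

{2, 6, 9, 11, 12, 14}


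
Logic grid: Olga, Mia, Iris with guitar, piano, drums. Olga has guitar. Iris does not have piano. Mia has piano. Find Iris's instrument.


From clues:
  Mia → piano
  Olga → guitar
By elimination, Iris gets the remaining.

drums


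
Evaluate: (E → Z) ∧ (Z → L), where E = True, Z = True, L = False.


E = True, Z = True, L = False
Step 1: E → Z is false only when E=True and Z=False. Result: True
Step 2: Z → L is false only when Z=True and L=False. Result: False
Step 3: True ∧ False = False

False


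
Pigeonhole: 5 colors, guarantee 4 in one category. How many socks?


Pigeonhole: to guarantee k in one of n categories, need (k-1)×n + 1.
k = 4, n = 5
Minimum = (4-1) × 5 + 1 = 3 × 5 + 1

16


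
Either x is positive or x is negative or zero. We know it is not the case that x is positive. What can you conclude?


Disjunctive syllogism: P ∨ Q, ¬P ⊢ Q
Disjunction: x is positive ∨ x is negative or zero
We know it is not the case that x is positive.
By disjunctive syllogism, the other disjunct must be true.

x is negative or zero


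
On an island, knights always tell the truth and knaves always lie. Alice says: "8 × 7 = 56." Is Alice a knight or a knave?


Statement: "8 × 7 = 56."
Actual: 8 × 7 = 56
Claimed: 56
Statement is TRUE → Alice tells the truth → Knight

Knight


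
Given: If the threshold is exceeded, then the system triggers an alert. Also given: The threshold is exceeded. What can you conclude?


Modus ponens: P → Q, P ⊢ Q
P: the threshold is exceeded
Q: the system triggers an alert
We have P → Q and P is true.
By modus ponens, Q must be true.

The system triggers an alert


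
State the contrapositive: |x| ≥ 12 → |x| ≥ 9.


Original: If |x| ≥ 12, then |x| ≥ 9
Contrapositive: If ¬Q, then ¬P
Negate Q: not (|x| ≥ 9)
Negate P: not (|x| ≥ 12)

If not (|x| ≥ 9), then not (|x| ≥ 12).


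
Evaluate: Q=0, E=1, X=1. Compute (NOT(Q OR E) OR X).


Q OR E = 1
NOT(1) = 0
0 OR 1 = 1

1


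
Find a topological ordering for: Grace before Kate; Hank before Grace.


Constraints: Grace before Kate; Hank before Grace
Method: repeatedly schedule the remaining task that has no remaining task required before it.
  Step 1: remaining {Kate, Hank, Grace}; every task except Hank still has a predecessor pending → schedule Hank.
  Step 2: remaining {Kate, Grace}; every task except Grace still has a predecessor pending → schedule Grace.
  Step 3: only Kate remains → schedule Kate.
Resulting order:

Hank → Grace → Kate


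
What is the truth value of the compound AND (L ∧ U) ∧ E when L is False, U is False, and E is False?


L = False, U = False, E = False
Step 1: L ∧ U = False AND False = False
Step 2: False ∧ E = False AND False = False
AND is true only when ALL operands are true.

False


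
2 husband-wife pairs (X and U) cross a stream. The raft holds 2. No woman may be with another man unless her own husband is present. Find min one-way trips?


Label couples X and U.
1. WX+WU → (far: WX,WU; near: HX,HU)
2. WX ←   (far: WU; near: HX,HU,WX)
3. HX+HU → (far: HX,HU,WU; near: WX)
4. HX ←   (far: HU,WU; near: HX,WX)  — HX returns, since WX is alone on near bank
5. HX+WX → (far: all four; near: empty)
Every state respects the constraint.
Minimum trips = 5

5


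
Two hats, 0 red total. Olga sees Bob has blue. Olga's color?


Total red = 0, Bob = blue
Red accounted for: 0
Remaining for Olga: 0
Olga's hat is blue.

blue


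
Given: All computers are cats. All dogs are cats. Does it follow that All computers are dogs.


Premise 1: All computers are cats.
Premise 2: All dogs are cats.
Conclusion: All computers are dogs.
Fallacy: undistributed middle. cats is predicate in both.
Counterexample: computers and dogs could be disjoint subsets of cats.

Invalid


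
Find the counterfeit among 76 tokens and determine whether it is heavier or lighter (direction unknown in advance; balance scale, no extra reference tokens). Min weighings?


Let n = 76. 152 possibilities (n tokens × lighter/heavier); each weighing has 3 outcomes.
Bound for k weighings: say the first weighing puts j tokens on each pan. If it tips, the 2j weighed tokens remain suspects (each with a known direction) and k-1 weighings give 3^(k-1) outcomes; 3^(k-1) is odd, so 2j ≤ 3^(k-1) - 1. If it balances, the n - 2j unweighed tokens remain with direction unknown: 2(n - 2j) ≤ 3^(k-1) - 1 by the same parity argument. Adding, n ≤ (3^(k-1) - 1) + (3^(k-1) - 1)/2 = (3^k - 3)/2, and the classical three-group strategy achieves this (3 tokens in 2 weighings, 12 in 3, 39 in 4, 120 in 5).
So we need the smallest k with (3^k - 3)/2 ≥ 76.
k = 4: (3^4 - 3)/2 = 39 < 76 ✗
k = 5: (3^5 - 3)/2 = 120 ≥ 76 ✓

5


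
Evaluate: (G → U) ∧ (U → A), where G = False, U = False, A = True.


G = False, U = False, A = True
Step 1: G → U is false only when G=True and U=False. Result: True
Step 2: U → A is false only when U=True and A=False. Result: True
Step 3: True ∧ True = True

True


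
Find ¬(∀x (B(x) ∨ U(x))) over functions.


Original: ∀x (B(x) ∨ U(x))
Rule: ¬∀→∃, ¬∃→∀, negate predicate.
Negation: ∃x (¬B(x) ∧ ¬U(x))

∃x (¬B(x) ∧ ¬U(x))


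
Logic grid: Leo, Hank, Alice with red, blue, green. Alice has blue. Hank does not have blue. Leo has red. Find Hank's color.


From clues:
  Alice → blue
  Leo → red
By elimination, Hank gets the remaining.

green


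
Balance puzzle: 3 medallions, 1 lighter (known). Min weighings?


Each weighing has 3 outcomes (left heavy / balance / right heavy), so k weighings distinguish at most 3^k cases; splitting into three near-equal groups achieves this.
Need 3^k ≥ 3: 3^0 = 1 < 3 ≤ 3^1 = 3
k = ⌈log₃(3)⌉ = 1

1


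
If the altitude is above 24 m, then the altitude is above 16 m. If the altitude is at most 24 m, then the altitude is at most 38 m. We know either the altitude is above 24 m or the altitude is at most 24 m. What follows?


Constructive dilemma: (P → Q) ∧ (R → S), P ∨ R ⊢ Q ∨ S
Premise 1: the altitude is above 24 m → the altitude is above 16 m
Premise 2: the altitude is at most 24 m → the altitude is at most 38 m
Premise 3: the altitude is above 24 m ∨ the altitude is at most 24 m
Case 1: Assuming the altitude is above 24 m, then by Premise 1, the altitude is above 16 m.
Case 2: Assuming the altitude is at most 24 m, then by Premise 2, the altitude is at most 38 m.
Since one of the altitude is above 24 m or the altitude is at most 24 m must hold, we get the altitude is above 16 m or the altitude is at most 38 m.

The altitude is above 16 m or the altitude is at most 38 m.


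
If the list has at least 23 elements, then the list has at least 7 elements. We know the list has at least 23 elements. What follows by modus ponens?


Modus ponens: P → Q, P ⊢ Q
P: the list has at least 23 elements
Q: the list has at least 7 elements
We have P → Q and P is true.
By modus ponens, Q must be true.

The list has at least 7 elements


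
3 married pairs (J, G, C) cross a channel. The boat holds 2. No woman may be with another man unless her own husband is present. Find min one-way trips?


Label couples J, G, C (H = husband, W = wife).
Counting alone: 6 people, the boat carries 2 and someone must bring it back, so each round trip nets at most +1 on the far side until the last crossing → at least 9 trips. The jealousy constraint makes 9 impossible; the shortest valid schedule has 11:
1. WJ+WG →  (far: WJ,WG; near: HJ,HG,HC,WC)
2. WJ ←       (far: WG; near: HJ,HG,HC,WJ,WC)
3. WJ+WC →  (far: WJ,WG,WC; near: HJ,HG,HC)
4. WJ ←       (far: WG,WC; near: HJ,HG,HC,WJ)
5. HG+HC →  (far: HG,WG,HC,WC; near: HJ,WJ)
6. HG+WG ←  (far: HC,WC; near: HJ,WJ,HG,WG)
7. HJ+HG →  (far: HJ,HG,HC,WC; near: WJ,WG)
8. WC ←       (far: HJ,HG,HC; near: WJ,WG,WC)
9. WJ+WG →  (far: HJ,WJ,HG,WG,HC; near: WC)
10. HC ←      (far: HJ,WJ,HG,WG; near: HC,WC)
11. HC+WC → (far: all six; near: empty)
In every state each wife is either with her husband or with no other man.
Minimum trips = 11

11


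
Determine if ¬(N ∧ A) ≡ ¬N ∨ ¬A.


Expression 1: ¬(N ∧ A)
Expression 2: ¬N ∨ ¬A
Truth table (N A | Expr1 Expr2):
  T T |   F     F
  T F |   T     T
  F T |   T     T
  F F |   T     T
All 4 rows agree, so the expressions are logically equivalent.

Yes


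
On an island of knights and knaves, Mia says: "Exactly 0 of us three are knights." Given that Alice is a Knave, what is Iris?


Mia claims exactly 0 knights among Mia, Alice, Iris.
Given: Alice is a Knave.

Case 1: Mia is a Knight (tells truth)
  Then exactly 0 of the three are knights.
  Counting Mia, Alice: 1 knight(s) so far. Need -1 more → impossible.
Case 2: Mia is a Knave (lies)
  Then the count is NOT 0.
  If Iris = Knave, count = 0 = 0 → claim would be true, contradicts lie.
  If Iris = Knight, count = 1 ≠ 0 → lie confirmed ✓

Iris is a Knight.

Knight


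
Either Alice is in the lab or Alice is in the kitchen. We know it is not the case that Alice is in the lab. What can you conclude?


Disjunctive syllogism: P ∨ Q, ¬P ⊢ Q
Disjunction: Alice is in the lab ∨ Alice is in the kitchen
We know it is not the case that Alice is in the lab.
By disjunctive syllogism, the other disjunct must be true.

Alice is in the kitchen


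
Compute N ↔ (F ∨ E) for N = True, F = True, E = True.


N = True, F = True, E = True
Step 1: F ∨ E = True OR True = True
Step 2: N ↔ (True): true when both sides have same truth value.
Result: True ↔ True = True

True


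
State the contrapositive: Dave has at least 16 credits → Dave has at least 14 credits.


Original: If Dave has at least 16 credits, then Dave has at least 14 credits
Contrapositive: If ¬Q, then ¬P
Negate Q: not (Dave has at least 14 credits)
Negate P: not (Dave has at least 16 credits)

If not (Dave has at least 14 credits), then not (Dave has at least 16 credits).


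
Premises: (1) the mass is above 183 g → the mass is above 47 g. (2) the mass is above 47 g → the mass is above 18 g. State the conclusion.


Hypothetical syllogism: P → Q, Q → R ⊢ P → R
Premise 1: the mass is above 183 g → the mass is above 47 g
Premise 2: the mass is above 47 g → the mass is above 18 g
Chain the implications: the middle term (the mass is above 47 g) links the two.
Conclusion: If the mass is above 183 g, then the mass is above 18 g.

If the mass is above 183 g, then the mass is above 18 g.


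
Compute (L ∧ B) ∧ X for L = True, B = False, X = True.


L = True, B = False, X = True
Step 1: L ∧ B = True AND False = False
Step 2: False ∧ X = False AND True = False
AND is true only when ALL operands are true.

False


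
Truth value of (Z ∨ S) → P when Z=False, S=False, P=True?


Z = False, S = False, P = True
Expression: (Z ∨ S) → P
Step 1: Z ∨ S = False OR False = False
Step 2: (False) → P = False → True (false only if antecedent True and consequent False) = True

True


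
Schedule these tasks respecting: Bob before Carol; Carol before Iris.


Constraints: Bob before Carol; Carol before Iris
Method: repeatedly schedule the remaining task that has no remaining task required before it.
  Step 1: remaining {Iris, Bob, Carol}; every task except Bob still has a predecessor pending → schedule Bob.
  Step 2: remaining {Iris, Carol}; every task except Carol still has a predecessor pending → schedule Carol.
  Step 3: only Iris remains → schedule Iris.
Resulting order:

Bob → Carol → Iris


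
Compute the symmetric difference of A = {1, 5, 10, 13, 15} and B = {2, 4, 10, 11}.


A = {1, 5, 10, 13, 15}
B = {2, 4, 10, 11}
Operation: symmetric difference
In A only: [1, 5, 13, 15], in B only: [2, 4, 11]

{1, 2, 4, 5, 11, 13, 15}


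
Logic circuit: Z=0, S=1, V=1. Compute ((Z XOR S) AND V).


Z XOR S = 0^1 = 1
1 AND 1 = 1

1


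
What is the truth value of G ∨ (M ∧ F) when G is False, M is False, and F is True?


G = False, M = False, F = True
Step 1: M ∧ F = False AND True = False
Step 2: G ∨ False = False OR False = False
AND evaluated first (higher precedence); then OR applied.

False


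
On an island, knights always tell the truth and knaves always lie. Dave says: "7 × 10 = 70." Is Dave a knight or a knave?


Statement: "7 × 10 = 70."
Actual: 7 × 10 = 70
Claimed: 70
Statement is TRUE → Dave tells the truth → Knight

Knight


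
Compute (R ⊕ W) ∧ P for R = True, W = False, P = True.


R = True, W = False, P = True
Step 1: R ⊕ W = True XOR False = True
Step 2: True ∧ P = True AND True = True
XOR true when exactly one of R,W is true; then AND with P.

True


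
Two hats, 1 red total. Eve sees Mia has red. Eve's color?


Total red = 1, Mia = red
Red accounted for: 1
Remaining for Eve: 0
Eve's hat is blue.

blue


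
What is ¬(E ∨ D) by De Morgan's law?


De Morgan's law: ¬(P ∨ Q) ≡ ¬P ∧ ¬Q
¬(E ∨ D) = ¬E ∧ ¬D

¬E ∧ ¬D


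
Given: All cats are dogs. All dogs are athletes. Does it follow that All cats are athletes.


Premise 1: All cats are dogs.
Premise 2: All dogs are athletes.
Conclusion: All cats are athletes.
Barbara syllogism (AAA-1): All A are B, All B are C → All A are C.
Middle term (dogs) distributed in premise 2.

Valid


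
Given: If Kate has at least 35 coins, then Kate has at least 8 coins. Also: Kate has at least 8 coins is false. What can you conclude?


Modus tollens: P → Q, ¬Q ⊢ ¬P
P: Kate has at least 35 coins
Q: Kate has at least 8 coins
We have P → Q and Q is false.
By modus tollens, P must be false.

It is not the case that Kate has at least 35 coins


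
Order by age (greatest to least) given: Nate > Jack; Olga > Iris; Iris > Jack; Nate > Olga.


Constraints: Nate > Jack; Olga > Iris; Iris > Jack; Nate > Olga
Method: at each step, the next-highest is the one remaining person who never appears on the smaller side of a constraint between remaining people.
  Step 1: remaining {Olga, Iris, Nate, Jack}; on the smaller side: {Olga, Iris, Jack} → Nate is next (Nate > Jack; Nate > Olga).
  Step 2: remaining {Olga, Iris, Jack}; on the smaller side: {Iris, Jack} → Olga is next (Olga > Iris).
  Step 3: remaining {Iris, Jack}; on the smaller side: {Jack} → Iris is next (Iris > Jack).
  Step 4: only Jack remains → lowest.
Final ranking (highest to lowest):

Nate > Olga > Iris > Jack


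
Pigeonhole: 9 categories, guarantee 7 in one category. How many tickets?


Pigeonhole: to guarantee k in one of n categories, need (k-1)×n + 1.
k = 7, n = 9
Minimum = (7-1) × 9 + 1 = 6 × 9 + 1

55


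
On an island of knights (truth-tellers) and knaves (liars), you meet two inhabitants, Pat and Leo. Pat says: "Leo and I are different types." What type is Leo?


Pat says: "Leo and I are different types."
Case 1: Pat is a Knight (truth-teller)
  Statement is true → they ARE different → Leo is a Knave
Case 2: Pat is a Knave (liar)
  Statement is false → they are NOT different → Leo is a Knave
In both cases, Leo is a Knave.

Knave
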